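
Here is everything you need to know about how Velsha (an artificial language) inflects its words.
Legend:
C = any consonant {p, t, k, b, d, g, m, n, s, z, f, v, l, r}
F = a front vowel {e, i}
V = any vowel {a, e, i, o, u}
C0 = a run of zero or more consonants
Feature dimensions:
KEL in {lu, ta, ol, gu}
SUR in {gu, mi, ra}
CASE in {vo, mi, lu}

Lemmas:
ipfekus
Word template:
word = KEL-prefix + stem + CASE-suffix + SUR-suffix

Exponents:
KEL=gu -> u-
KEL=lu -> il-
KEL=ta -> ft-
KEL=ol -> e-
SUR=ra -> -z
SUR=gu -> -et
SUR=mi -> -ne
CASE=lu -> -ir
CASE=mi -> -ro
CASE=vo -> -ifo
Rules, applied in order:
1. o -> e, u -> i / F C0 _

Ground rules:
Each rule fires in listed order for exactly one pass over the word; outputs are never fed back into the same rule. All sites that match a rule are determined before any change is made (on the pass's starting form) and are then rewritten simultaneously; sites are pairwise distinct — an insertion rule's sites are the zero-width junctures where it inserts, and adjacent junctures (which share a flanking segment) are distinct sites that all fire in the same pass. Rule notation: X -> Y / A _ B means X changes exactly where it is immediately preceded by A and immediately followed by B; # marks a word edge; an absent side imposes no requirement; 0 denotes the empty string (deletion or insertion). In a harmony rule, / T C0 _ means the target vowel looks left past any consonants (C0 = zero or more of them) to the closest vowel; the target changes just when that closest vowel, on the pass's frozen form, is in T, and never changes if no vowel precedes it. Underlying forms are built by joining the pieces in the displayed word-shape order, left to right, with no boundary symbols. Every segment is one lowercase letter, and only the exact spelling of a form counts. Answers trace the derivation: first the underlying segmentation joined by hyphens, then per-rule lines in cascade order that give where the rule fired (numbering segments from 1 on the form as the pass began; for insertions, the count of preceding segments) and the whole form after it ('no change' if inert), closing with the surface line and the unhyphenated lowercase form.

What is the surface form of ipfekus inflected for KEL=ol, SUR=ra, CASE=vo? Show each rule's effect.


underlying: e-ipfekus-ifo-z
1. o -> e, u -> i / F C0 _: fires at position(s) 7, 11: eipfekisifez
surface: eipfekisifez


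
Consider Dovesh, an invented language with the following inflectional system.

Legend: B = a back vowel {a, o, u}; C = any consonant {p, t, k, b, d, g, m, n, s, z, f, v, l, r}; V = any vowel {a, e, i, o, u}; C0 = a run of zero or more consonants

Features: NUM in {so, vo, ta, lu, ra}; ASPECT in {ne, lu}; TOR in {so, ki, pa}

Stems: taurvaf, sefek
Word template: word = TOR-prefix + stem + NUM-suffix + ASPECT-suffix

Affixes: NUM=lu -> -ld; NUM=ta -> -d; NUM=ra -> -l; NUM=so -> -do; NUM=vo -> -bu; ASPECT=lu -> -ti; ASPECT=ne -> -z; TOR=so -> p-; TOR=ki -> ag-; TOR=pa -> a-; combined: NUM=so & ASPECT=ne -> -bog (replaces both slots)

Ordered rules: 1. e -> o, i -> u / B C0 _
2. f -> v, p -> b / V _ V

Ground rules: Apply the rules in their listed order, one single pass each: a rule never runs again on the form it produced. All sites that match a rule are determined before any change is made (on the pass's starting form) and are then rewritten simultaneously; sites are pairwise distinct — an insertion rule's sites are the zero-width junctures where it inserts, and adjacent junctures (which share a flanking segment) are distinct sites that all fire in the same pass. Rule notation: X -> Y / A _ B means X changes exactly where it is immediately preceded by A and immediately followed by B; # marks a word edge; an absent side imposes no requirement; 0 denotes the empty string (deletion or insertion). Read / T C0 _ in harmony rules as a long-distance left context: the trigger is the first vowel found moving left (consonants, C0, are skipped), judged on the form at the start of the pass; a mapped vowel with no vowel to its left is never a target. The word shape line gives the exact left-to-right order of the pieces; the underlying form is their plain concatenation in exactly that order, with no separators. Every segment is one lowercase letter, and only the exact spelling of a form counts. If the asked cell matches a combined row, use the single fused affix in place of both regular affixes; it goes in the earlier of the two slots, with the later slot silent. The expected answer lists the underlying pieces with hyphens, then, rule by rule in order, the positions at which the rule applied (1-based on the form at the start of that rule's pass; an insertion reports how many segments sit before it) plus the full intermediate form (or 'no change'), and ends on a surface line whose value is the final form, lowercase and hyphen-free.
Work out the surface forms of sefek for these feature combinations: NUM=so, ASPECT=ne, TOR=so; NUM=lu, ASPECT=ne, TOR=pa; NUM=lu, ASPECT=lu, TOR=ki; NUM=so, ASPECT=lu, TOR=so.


cell NUM=so, ASPECT=ne, TOR=so:
underlying: p-sefek-bog
1. e -> o, i -> u / B C0 _: no change
2. f -> v, p -> b / V _ V: fires at position(s) 4: psevekbog
surface: psevekbog

cell NUM=lu, ASPECT=ne, TOR=pa:
underlying: a-sefek-ld-z
1. e -> o, i -> u / B C0 _: fires at position(s) 3: asofekldz
2. f -> v, p -> b / V _ V: fires at position(s) 4: asovekldz
surface: asovekldz

cell NUM=lu, ASPECT=lu, TOR=ki:
underlying: ag-sefek-ld-ti
1. e -> o, i -> u / B C0 _: fires at position(s) 4: agsofekldti
2. f -> v, p -> b / V _ V: fires at position(s) 5: agsovekldti
surface: agsovekldti

cell NUM=so, ASPECT=lu, TOR=so:
underlying: p-sefek-do-ti
1. e -> o, i -> u / B C0 _: fires at position(s) 10: psefekdotu
2. f -> v, p -> b / V _ V: fires at position(s) 4: psevekdotu
surface: psevekdotu


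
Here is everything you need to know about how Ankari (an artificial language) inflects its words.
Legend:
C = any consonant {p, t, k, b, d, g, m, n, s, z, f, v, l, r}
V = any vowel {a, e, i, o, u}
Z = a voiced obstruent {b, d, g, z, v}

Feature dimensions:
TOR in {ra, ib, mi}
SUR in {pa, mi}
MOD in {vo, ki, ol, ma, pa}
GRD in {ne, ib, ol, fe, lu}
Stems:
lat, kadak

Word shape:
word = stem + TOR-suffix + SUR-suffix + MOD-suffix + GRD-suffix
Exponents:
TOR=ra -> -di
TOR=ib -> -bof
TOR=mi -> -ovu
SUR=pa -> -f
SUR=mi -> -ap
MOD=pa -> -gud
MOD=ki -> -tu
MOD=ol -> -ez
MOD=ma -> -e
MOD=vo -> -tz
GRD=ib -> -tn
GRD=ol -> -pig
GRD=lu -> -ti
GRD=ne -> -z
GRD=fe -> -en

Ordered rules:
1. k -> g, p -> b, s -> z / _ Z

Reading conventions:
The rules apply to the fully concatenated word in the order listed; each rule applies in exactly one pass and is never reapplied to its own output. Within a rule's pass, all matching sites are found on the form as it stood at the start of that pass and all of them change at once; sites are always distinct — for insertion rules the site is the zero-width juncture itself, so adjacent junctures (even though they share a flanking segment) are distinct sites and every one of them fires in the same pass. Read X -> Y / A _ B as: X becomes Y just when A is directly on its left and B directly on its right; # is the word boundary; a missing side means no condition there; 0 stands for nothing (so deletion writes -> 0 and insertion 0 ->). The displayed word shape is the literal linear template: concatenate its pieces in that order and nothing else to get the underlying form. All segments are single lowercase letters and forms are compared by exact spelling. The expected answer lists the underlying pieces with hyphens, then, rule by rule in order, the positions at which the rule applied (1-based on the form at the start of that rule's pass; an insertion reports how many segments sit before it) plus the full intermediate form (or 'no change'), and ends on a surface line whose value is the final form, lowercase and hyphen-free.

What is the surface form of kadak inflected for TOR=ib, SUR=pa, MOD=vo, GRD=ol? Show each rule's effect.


underlying: kadak-bof-f-tz-pig
1. k -> g, p -> b, s -> z / _ Z: fires at position(s) 5: kadagbofftzpig
surface: kadagbofftzpig


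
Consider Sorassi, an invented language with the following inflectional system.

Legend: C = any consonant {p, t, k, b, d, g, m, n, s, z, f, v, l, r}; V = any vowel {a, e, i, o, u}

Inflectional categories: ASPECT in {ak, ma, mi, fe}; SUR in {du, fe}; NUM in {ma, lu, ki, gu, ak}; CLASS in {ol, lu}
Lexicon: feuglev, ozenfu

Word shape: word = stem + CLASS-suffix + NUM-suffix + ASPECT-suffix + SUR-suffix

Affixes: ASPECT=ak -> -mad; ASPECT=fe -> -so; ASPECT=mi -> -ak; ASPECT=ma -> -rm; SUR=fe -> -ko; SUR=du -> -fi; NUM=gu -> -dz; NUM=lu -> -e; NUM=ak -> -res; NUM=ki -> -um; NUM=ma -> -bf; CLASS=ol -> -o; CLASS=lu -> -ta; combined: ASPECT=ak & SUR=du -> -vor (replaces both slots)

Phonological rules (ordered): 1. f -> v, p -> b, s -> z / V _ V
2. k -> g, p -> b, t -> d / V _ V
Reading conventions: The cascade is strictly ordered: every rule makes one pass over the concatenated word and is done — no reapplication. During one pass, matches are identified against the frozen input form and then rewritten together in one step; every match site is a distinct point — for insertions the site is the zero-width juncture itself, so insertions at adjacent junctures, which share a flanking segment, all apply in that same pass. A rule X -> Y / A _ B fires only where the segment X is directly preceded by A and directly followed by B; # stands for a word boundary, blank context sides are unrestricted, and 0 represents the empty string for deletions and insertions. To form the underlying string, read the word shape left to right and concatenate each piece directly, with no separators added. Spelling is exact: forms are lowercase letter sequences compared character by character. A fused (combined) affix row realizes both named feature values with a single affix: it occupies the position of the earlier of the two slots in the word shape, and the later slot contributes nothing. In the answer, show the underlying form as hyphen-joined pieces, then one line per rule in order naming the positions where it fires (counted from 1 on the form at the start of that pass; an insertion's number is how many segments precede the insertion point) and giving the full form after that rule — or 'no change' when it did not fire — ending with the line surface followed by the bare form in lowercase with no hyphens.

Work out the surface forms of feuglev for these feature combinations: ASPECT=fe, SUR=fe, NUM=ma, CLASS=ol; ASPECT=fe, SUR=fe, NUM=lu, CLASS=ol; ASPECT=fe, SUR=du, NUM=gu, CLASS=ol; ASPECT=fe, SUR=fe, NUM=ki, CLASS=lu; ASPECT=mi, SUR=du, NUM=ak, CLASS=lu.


cell ASPECT=fe, SUR=fe, NUM=ma, CLASS=ol:
underlying: feuglev-o-bf-so-ko
1. f -> v, p -> b, s -> z / V _ V: no change
2. k -> g, p -> b, t -> d / V _ V: fires at position(s) 13: feuglevobfsogo
surface: feuglevobfsogo

cell ASPECT=fe, SUR=fe, NUM=lu, CLASS=ol:
underlying: feuglev-o-e-so-ko
1. f -> v, p -> b, s -> z / V _ V: fires at position(s) 10: feuglevoezoko
2. k -> g, p -> b, t -> d / V _ V: fires at position(s) 12: feuglevoezogo
surface: feuglevoezogo

cell ASPECT=fe, SUR=du, NUM=gu, CLASS=ol:
underlying: feuglev-o-dz-so-fi
1. f -> v, p -> b, s -> z / V _ V: fires at position(s) 13: feuglevodzsovi
2. k -> g, p -> b, t -> d / V _ V: no change
surface: feuglevodzsovi

cell ASPECT=fe, SUR=fe, NUM=ki, CLASS=lu:
underlying: feuglev-ta-um-so-ko
1. f -> v, p -> b, s -> z / V _ V: no change
2. k -> g, p -> b, t -> d / V _ V: fires at position(s) 14: feuglevtaumsogo
surface: feuglevtaumsogo

cell ASPECT=mi, SUR=du, NUM=ak, CLASS=lu:
underlying: feuglev-ta-res-ak-fi
1. f -> v, p -> b, s -> z / V _ V: fires at position(s) 12: feuglevtarezakfi
2. k -> g, p -> b, t -> d / V _ V: no change
surface: feuglevtarezakfi


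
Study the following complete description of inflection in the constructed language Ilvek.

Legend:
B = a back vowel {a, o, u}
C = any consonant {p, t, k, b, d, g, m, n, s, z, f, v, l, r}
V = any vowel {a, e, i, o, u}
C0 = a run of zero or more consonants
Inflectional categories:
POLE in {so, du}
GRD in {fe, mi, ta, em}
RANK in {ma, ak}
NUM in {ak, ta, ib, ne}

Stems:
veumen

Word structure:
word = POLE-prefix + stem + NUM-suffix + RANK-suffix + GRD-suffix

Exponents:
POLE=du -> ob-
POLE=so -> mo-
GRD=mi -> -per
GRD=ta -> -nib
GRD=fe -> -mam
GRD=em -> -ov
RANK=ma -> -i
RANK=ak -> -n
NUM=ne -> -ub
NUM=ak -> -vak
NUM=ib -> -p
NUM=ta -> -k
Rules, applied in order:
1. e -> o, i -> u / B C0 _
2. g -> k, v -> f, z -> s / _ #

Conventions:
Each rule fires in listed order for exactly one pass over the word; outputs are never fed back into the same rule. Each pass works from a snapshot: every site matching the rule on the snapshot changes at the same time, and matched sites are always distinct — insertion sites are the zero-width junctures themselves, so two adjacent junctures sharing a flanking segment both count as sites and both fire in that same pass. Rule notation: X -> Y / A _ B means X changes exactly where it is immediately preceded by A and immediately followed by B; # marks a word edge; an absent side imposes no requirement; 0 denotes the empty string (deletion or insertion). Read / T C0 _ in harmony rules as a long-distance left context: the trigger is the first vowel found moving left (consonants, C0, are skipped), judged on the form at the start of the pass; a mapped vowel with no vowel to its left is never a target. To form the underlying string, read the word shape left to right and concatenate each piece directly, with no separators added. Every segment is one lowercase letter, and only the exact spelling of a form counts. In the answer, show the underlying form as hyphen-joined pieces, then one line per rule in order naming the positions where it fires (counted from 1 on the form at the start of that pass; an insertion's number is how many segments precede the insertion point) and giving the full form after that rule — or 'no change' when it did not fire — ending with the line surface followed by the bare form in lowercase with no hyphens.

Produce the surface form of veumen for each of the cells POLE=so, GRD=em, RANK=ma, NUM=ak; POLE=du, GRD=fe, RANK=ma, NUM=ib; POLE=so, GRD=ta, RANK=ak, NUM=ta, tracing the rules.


cell POLE=so, GRD=em, RANK=ma, NUM=ak:
underlying: mo-veumen-vak-i-ov
1. e -> o, i -> u / B C0 _: fires at position(s) 4, 7, 12: movoumonvakuov
2. g -> k, v -> f, z -> s / _ #: fires at position(s) 14: movoumonvakuof
surface: movoumonvakuof

cell POLE=du, GRD=fe, RANK=ma, NUM=ib:
underlying: ob-veumen-p-i-mam
1. e -> o, i -> u / B C0 _: fires at position(s) 4, 7: obvoumonpimam
2. g -> k, v -> f, z -> s / _ #: no change
surface: obvoumonpimam

cell POLE=so, GRD=ta, RANK=ak, NUM=ta:
underlying: mo-veumen-k-n-nib
1. e -> o, i -> u / B C0 _: fires at position(s) 4, 7: movoumonknnib
2. g -> k, v -> f, z -> s / _ #: no change
surface: movoumonknnib


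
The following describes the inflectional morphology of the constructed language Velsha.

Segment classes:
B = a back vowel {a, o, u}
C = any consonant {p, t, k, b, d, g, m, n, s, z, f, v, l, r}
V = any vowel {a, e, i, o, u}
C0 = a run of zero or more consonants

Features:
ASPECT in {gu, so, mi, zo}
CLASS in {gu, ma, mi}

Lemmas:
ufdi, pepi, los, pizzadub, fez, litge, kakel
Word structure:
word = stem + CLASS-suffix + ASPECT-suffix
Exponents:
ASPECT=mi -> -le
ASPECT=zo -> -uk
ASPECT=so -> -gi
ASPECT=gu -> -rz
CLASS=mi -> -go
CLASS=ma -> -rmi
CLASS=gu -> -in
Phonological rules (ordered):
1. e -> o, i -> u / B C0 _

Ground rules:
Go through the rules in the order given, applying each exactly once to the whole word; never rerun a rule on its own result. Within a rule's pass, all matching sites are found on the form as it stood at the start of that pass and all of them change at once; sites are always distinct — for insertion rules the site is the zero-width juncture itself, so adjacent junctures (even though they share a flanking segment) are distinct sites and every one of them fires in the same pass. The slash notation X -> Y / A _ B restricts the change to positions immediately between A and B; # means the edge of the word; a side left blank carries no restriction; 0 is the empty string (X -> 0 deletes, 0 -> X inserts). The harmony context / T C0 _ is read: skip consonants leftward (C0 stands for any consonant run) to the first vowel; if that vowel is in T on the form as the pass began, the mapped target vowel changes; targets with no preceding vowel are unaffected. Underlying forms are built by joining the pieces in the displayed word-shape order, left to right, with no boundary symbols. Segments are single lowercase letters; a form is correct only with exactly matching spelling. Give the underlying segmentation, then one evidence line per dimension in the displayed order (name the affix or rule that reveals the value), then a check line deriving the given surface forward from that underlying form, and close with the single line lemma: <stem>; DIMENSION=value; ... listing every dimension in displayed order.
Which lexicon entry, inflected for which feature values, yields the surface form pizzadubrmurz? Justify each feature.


underlying: pizzadub-rmi-rz
ASPECT=gu - signalled by the affix -rz
CLASS=ma - signalled by the affix -rmi
check: pizzadubrmirz -> pizzadubrmurz
lemma: pizzadub; ASPECT=gu; CLASS=ma


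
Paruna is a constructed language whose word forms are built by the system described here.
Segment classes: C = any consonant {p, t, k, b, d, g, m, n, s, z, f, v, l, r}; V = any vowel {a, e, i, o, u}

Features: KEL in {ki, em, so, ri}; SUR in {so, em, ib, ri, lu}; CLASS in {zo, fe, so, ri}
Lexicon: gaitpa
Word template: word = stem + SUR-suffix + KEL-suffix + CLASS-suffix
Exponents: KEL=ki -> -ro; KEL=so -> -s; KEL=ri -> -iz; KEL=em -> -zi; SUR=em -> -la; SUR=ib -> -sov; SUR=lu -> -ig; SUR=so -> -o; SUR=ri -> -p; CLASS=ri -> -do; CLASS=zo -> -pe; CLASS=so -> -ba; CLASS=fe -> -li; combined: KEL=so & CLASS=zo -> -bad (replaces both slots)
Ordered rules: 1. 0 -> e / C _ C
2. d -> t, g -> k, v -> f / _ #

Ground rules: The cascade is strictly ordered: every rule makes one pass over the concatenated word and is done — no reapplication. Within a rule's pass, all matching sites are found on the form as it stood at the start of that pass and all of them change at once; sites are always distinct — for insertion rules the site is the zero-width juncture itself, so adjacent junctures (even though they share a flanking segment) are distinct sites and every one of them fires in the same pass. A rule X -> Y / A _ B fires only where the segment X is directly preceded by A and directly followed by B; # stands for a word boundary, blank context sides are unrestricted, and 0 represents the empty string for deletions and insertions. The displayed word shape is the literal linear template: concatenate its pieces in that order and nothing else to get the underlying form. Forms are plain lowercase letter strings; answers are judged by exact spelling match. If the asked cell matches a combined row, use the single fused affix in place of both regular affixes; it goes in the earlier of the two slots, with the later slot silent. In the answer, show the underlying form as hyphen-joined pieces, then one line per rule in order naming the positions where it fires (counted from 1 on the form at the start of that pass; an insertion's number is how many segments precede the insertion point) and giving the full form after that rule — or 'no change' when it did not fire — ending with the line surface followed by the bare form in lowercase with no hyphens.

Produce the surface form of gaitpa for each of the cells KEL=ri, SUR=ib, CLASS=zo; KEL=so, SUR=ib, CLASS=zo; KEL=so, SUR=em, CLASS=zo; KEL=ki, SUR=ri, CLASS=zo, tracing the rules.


cell KEL=ri, SUR=ib, CLASS=zo:
underlying: gaitpa-sov-iz-pe
1. 0 -> e / C _ C: inserts after position(s) 4, 11: gaitepasovizepe
2. d -> t, g -> k, v -> f / _ #: no change
surface: gaitepasovizepe

cell KEL=so, SUR=ib, CLASS=zo:
underlying: gaitpa-sov-bad
1. 0 -> e / C _ C: inserts after position(s) 4, 9: gaitepasovebad
2. d -> t, g -> k, v -> f / _ #: fires at position(s) 14: gaitepasovebat
surface: gaitepasovebat

cell KEL=so, SUR=em, CLASS=zo:
underlying: gaitpa-la-bad
1. 0 -> e / C _ C: inserts after position(s) 4: gaitepalabad
2. d -> t, g -> k, v -> f / _ #: fires at position(s) 12: gaitepalabat
surface: gaitepalabat

cell KEL=ki, SUR=ri, CLASS=zo:
underlying: gaitpa-p-ro-pe
1. 0 -> e / C _ C: inserts after position(s) 4, 7: gaitepaperope
2. d -> t, g -> k, v -> f / _ #: no change
surface: gaitepaperope


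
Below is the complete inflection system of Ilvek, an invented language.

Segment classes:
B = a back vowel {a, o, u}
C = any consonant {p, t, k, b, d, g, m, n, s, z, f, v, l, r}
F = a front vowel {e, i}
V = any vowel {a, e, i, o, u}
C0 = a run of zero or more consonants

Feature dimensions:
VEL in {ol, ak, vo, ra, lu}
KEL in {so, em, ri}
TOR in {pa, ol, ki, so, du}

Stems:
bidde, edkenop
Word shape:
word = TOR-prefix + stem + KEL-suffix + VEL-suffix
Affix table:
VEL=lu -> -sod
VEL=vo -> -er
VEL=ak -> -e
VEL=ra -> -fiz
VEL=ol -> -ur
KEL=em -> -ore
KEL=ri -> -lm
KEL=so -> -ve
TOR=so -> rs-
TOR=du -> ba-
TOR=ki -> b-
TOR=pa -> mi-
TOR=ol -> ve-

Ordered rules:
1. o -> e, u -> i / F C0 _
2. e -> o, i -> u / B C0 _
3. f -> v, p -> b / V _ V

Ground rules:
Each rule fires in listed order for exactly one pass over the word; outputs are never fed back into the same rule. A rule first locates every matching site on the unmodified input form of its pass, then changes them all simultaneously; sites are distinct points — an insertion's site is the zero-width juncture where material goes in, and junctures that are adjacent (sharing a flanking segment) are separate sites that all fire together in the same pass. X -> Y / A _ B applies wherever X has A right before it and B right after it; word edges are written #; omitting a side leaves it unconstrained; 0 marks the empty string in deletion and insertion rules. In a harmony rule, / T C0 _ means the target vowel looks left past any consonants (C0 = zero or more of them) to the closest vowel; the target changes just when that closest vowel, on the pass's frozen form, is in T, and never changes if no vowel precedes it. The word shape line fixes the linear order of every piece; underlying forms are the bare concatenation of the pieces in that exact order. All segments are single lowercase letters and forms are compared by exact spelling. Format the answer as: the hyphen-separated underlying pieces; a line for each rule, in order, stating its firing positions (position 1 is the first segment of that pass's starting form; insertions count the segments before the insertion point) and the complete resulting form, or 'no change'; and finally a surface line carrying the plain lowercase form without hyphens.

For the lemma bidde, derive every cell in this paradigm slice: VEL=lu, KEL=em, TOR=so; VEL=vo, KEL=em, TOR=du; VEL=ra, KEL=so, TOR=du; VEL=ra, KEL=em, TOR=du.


cell VEL=lu, KEL=em, TOR=so:
underlying: rs-bidde-ore-sod
1. o -> e, u -> i / F C0 _: fires at position(s) 8, 12: rsbiddeeresed
2. e -> o, i -> u / B C0 _: no change
3. f -> v, p -> b / V _ V: no change
surface: rsbiddeeresed

cell VEL=vo, KEL=em, TOR=du:
underlying: ba-bidde-ore-er
1. o -> e, u -> i / F C0 _: fires at position(s) 8: babiddeereer
2. e -> o, i -> u / B C0 _: fires at position(s) 4: babuddeereer
3. f -> v, p -> b / V _ V: no change
surface: babuddeereer

cell VEL=ra, KEL=so, TOR=du:
underlying: ba-bidde-ve-fiz
1. o -> e, u -> i / F C0 _: no change
2. e -> o, i -> u / B C0 _: fires at position(s) 4: babuddevefiz
3. f -> v, p -> b / V _ V: fires at position(s) 10: babuddeveviz
surface: babuddeveviz

cell VEL=ra, KEL=em, TOR=du:
underlying: ba-bidde-ore-fiz
1. o -> e, u -> i / F C0 _: fires at position(s) 8: babiddeerefiz
2. e -> o, i -> u / B C0 _: fires at position(s) 4: babuddeerefiz
3. f -> v, p -> b / V _ V: fires at position(s) 11: babuddeereviz
surface: babuddeereviz


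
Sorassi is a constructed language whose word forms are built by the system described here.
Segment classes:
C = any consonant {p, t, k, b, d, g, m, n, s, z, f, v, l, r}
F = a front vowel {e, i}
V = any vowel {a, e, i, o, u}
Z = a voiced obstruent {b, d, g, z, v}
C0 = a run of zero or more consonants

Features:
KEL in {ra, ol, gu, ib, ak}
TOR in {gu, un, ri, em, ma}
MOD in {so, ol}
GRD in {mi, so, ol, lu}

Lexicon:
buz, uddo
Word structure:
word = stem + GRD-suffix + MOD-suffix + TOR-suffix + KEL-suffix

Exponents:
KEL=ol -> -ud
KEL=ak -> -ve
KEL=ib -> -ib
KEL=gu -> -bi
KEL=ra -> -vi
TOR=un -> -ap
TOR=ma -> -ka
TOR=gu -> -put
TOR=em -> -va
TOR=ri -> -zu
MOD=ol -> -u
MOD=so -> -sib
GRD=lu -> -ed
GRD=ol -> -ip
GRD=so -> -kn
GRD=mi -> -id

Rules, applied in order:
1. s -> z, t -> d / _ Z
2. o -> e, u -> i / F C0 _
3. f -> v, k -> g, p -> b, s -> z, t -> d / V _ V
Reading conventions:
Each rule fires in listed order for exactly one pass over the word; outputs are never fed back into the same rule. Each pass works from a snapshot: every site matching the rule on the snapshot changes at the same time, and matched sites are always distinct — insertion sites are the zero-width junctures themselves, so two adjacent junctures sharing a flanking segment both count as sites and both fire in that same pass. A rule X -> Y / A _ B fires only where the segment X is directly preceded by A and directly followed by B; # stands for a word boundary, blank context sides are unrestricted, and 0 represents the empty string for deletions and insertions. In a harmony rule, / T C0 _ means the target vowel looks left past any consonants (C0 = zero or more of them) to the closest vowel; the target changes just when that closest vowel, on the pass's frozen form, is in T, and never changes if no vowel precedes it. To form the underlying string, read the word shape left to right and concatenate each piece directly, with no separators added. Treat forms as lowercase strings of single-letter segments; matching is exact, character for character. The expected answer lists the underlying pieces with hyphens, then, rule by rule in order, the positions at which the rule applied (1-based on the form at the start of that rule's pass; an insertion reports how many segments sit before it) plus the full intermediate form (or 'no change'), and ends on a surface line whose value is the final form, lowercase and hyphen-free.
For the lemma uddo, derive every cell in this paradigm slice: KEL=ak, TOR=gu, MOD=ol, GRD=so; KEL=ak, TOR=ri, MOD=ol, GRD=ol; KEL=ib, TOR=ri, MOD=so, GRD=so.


cell KEL=ak, TOR=gu, MOD=ol, GRD=so:
underlying: uddo-kn-u-put-ve
1. s -> z, t -> d / _ Z: fires at position(s) 10: uddoknupudve
2. o -> e, u -> i / F C0 _: no change
3. f -> v, k -> g, p -> b, s -> z, t -> d / V _ V: fires at position(s) 8: uddoknubudve
surface: uddoknubudve

cell KEL=ak, TOR=ri, MOD=ol, GRD=ol:
underlying: uddo-ip-u-zu-ve
1. s -> z, t -> d / _ Z: no change
2. o -> e, u -> i / F C0 _: fires at position(s) 7: uddoipizuve
3. f -> v, k -> g, p -> b, s -> z, t -> d / V _ V: fires at position(s) 6: uddoibizuve
surface: uddoibizuve

cell KEL=ib, TOR=ri, MOD=so, GRD=so:
underlying: uddo-kn-sib-zu-ib
1. s -> z, t -> d / _ Z: no change
2. o -> e, u -> i / F C0 _: fires at position(s) 11: uddoknsibziib
3. f -> v, k -> g, p -> b, s -> z, t -> d / V _ V: no change
surface: uddoknsibziib


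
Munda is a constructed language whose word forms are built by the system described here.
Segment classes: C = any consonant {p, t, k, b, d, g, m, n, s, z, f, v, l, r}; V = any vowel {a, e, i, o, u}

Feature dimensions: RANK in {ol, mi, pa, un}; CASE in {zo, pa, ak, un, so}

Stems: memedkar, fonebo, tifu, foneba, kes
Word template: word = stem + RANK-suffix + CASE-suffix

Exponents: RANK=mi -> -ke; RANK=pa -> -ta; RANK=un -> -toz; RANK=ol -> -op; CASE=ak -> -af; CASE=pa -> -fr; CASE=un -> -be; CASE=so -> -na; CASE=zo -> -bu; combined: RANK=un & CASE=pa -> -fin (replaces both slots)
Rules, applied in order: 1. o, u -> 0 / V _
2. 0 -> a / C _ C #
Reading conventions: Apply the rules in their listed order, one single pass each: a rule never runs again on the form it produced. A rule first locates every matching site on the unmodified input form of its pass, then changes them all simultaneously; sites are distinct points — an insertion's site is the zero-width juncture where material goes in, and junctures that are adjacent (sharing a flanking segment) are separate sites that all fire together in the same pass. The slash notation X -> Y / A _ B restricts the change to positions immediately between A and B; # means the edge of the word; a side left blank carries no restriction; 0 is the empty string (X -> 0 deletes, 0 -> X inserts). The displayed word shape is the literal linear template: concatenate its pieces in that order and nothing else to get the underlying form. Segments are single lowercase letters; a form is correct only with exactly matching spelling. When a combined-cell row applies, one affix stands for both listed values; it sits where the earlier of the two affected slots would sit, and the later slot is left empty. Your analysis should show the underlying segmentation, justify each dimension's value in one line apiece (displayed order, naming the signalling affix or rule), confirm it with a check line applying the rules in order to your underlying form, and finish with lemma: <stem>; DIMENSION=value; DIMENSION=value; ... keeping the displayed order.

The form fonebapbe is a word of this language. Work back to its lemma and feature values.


underlying: foneba-op-be
RANK=ol - signalled by the affix -op
CASE=un - signalled by the affix -be
check: fonebaopbe -> fonebapbe -> fonebapbe
lemma: foneba; RANK=ol; CASE=un


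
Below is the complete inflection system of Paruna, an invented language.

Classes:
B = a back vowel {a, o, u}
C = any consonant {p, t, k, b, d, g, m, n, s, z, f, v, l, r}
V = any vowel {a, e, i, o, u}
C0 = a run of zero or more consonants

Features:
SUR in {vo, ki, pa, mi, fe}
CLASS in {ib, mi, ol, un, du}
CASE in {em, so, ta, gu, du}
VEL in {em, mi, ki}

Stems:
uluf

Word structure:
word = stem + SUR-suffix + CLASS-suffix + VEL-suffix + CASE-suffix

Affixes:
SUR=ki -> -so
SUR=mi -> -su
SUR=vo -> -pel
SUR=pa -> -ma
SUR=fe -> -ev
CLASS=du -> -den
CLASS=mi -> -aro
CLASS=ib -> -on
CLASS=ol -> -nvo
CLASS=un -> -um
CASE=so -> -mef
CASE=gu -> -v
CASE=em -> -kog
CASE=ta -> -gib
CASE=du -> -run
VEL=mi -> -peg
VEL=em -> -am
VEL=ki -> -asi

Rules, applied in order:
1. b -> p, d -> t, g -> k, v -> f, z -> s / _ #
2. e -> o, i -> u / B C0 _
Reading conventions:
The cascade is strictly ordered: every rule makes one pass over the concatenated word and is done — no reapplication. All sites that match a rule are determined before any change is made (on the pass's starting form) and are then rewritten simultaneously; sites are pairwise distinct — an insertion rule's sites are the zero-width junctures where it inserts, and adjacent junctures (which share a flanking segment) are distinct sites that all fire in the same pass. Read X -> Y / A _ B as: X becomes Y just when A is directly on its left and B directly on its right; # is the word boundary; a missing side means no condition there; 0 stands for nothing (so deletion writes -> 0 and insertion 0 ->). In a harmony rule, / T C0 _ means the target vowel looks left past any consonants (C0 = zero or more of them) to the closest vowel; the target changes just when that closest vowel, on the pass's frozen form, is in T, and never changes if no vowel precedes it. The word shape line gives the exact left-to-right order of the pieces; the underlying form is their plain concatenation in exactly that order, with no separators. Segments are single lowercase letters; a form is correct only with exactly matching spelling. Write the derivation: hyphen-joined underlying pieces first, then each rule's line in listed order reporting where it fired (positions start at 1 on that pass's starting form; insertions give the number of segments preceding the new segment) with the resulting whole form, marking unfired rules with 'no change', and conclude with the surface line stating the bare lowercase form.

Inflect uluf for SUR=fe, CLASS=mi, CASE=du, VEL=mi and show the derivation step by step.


underlying: uluf-ev-aro-peg-run
1. b -> p, d -> t, g -> k, v -> f, z -> s / _ #: no change
2. e -> o, i -> u / B C0 _: fires at position(s) 5, 11: ulufovaropogrun
surface: ulufovaropogrun


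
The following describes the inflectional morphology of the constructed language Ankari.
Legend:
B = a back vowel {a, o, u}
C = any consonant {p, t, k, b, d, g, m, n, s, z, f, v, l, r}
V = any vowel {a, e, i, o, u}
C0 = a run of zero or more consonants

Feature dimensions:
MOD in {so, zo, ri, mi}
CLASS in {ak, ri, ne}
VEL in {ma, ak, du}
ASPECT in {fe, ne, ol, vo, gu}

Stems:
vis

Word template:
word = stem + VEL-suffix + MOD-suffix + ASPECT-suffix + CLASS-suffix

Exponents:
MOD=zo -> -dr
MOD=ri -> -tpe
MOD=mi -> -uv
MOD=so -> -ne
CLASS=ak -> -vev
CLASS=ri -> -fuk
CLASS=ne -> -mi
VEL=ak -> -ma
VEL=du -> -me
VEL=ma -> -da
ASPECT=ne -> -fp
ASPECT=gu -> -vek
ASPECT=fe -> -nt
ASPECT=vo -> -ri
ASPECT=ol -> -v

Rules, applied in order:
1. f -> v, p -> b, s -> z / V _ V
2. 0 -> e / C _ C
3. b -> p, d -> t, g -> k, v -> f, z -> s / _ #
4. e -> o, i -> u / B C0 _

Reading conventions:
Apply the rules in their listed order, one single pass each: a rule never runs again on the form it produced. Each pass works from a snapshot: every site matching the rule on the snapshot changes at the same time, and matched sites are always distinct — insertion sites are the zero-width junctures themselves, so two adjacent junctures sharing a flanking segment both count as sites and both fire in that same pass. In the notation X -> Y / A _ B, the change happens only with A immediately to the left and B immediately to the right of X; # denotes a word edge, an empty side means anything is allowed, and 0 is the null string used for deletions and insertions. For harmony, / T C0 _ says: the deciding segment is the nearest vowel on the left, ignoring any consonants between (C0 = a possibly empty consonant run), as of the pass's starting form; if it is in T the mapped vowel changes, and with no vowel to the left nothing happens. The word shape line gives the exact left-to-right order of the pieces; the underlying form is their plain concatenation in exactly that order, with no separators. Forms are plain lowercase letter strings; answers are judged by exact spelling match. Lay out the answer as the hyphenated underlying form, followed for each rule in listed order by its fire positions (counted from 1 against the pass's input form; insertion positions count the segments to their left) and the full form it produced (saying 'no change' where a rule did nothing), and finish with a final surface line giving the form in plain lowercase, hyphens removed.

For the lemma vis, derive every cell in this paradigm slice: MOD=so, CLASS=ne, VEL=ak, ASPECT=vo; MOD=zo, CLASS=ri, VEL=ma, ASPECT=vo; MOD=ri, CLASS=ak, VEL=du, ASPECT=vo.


cell MOD=so, CLASS=ne, VEL=ak, ASPECT=vo:
underlying: vis-ma-ne-ri-mi
1. f -> v, p -> b, s -> z / V _ V: no change
2. 0 -> e / C _ C: inserts after position(s) 3: visemanerimi
3. b -> p, d -> t, g -> k, v -> f, z -> s / _ #: no change
4. e -> o, i -> u / B C0 _: fires at position(s) 8: visemanorimi
surface: visemanorimi

cell MOD=zo, CLASS=ri, VEL=ma, ASPECT=vo:
underlying: vis-da-dr-ri-fuk
1. f -> v, p -> b, s -> z / V _ V: fires at position(s) 10: visdadrrivuk
2. 0 -> e / C _ C: inserts after position(s) 3, 6, 7: visedadererivuk
3. b -> p, d -> t, g -> k, v -> f, z -> s / _ #: no change
4. e -> o, i -> u / B C0 _: fires at position(s) 8: visedadorerivuk
surface: visedadorerivuk

cell MOD=ri, CLASS=ak, VEL=du, ASPECT=vo:
underlying: vis-me-tpe-ri-vev
1. f -> v, p -> b, s -> z / V _ V: no change
2. 0 -> e / C _ C: inserts after position(s) 3, 6: visemeteperivev
3. b -> p, d -> t, g -> k, v -> f, z -> s / _ #: fires at position(s) 15: visemeteperivef
4. e -> o, i -> u / B C0 _: no change
surface: visemeteperivef


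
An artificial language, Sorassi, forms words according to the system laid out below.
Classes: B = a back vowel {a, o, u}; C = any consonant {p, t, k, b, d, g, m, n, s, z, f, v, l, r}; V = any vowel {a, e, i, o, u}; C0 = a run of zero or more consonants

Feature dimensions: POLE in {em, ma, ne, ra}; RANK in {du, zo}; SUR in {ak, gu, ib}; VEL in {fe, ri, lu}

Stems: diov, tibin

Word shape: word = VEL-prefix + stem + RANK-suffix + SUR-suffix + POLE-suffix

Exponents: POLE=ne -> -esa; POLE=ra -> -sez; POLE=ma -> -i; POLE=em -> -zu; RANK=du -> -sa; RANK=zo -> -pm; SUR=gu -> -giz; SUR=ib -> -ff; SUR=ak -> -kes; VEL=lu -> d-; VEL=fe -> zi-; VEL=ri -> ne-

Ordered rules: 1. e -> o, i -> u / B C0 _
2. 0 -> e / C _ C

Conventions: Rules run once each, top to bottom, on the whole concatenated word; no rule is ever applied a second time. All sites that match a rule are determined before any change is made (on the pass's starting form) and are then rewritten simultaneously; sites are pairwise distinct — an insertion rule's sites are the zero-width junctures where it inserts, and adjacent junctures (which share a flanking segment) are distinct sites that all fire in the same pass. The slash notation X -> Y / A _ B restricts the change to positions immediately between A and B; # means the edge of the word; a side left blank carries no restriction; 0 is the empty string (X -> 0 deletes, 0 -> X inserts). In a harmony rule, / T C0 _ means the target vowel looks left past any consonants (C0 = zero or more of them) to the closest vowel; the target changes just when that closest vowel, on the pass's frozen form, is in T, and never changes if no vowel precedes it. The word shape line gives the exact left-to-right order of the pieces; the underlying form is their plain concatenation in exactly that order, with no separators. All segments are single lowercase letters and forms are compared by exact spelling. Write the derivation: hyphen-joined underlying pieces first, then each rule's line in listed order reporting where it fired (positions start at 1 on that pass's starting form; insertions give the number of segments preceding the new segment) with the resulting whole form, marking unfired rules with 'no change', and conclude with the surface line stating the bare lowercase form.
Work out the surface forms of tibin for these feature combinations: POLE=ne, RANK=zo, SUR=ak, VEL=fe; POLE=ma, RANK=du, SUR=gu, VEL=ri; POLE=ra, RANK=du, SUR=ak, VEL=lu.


cell POLE=ne, RANK=zo, SUR=ak, VEL=fe:
underlying: zi-tibin-pm-kes-esa
1. e -> o, i -> u / B C0 _: no change
2. 0 -> e / C _ C: inserts after position(s) 7, 8, 9: zitibinepemekesesa
surface: zitibinepemekesesa

cell POLE=ma, RANK=du, SUR=gu, VEL=ri:
underlying: ne-tibin-sa-giz-i
1. e -> o, i -> u / B C0 _: fires at position(s) 11: netibinsaguzi
2. 0 -> e / C _ C: inserts after position(s) 7: netibinesaguzi
surface: netibinesaguzi

cell POLE=ra, RANK=du, SUR=ak, VEL=lu:
underlying: d-tibin-sa-kes-sez
1. e -> o, i -> u / B C0 _: fires at position(s) 10: dtibinsakossez
2. 0 -> e / C _ C: inserts after position(s) 1, 6, 11: detibinesakosesez
surface: detibinesakosesez


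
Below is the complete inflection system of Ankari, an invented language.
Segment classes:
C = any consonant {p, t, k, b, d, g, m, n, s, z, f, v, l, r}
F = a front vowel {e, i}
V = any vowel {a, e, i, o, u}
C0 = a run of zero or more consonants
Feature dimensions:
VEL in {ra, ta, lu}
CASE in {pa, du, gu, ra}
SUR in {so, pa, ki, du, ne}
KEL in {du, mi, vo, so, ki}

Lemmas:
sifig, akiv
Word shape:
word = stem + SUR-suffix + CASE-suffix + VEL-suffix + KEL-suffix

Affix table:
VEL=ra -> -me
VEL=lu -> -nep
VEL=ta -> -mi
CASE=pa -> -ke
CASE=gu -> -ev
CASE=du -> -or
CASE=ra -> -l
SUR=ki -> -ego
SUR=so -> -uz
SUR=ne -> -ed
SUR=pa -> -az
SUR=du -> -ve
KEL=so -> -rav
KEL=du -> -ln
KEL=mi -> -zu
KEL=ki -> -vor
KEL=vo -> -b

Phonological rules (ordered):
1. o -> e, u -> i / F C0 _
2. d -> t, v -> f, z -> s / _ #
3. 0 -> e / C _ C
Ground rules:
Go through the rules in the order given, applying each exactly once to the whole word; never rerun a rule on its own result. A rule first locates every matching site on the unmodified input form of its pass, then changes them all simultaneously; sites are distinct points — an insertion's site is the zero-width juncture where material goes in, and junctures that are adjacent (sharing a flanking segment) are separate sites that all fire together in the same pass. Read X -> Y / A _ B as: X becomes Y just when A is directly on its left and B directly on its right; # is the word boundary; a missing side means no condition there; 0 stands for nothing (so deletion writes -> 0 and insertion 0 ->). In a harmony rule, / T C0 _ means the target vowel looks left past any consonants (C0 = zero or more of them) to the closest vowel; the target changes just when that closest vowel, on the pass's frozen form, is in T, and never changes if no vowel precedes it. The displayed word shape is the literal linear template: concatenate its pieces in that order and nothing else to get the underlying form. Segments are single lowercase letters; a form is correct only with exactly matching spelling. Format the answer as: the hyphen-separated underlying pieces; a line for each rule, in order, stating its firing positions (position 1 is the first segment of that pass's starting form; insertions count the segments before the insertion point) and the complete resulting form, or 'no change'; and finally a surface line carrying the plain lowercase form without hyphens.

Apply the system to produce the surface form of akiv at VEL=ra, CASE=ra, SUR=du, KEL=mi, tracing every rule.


underlying: akiv-ve-l-me-zu
1. o -> e, u -> i / F C0 _: fires at position(s) 11: akivvelmezi
2. d -> t, v -> f, z -> s / _ #: no change
3. 0 -> e / C _ C: inserts after position(s) 4, 7: akivevelemezi
surface: akivevelemezi
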